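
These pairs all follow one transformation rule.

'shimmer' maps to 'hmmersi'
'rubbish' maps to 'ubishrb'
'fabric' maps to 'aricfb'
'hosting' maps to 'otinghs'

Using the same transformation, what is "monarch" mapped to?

The transformation: move the first 2 characters to the end (rotate left by 2), then swap the first and last characters.
So "monarch" becomes "oarchmn".

oarchmn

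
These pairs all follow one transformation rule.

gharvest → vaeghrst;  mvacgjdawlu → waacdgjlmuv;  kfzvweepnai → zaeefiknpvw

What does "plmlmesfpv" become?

In each case the input is transformed by: sort the characters into alphabetical order, then move the last character to the front.
For "plmlmesfpv" the result is "vefllmmpps".

vefllmmpps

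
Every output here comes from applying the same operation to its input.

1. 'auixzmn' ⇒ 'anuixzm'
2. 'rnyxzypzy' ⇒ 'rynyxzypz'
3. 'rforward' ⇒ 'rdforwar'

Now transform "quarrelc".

qcuarrel

In each case the input is transformed by: swap the first and last characters, then move the last character to the front.
"quarrelc" → "cuarrelq" → "qcuarrel".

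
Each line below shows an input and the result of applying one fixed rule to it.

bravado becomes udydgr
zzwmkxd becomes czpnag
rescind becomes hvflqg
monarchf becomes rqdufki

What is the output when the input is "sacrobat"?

dfuredw

What's happening: delete the first character, then shift every letter 3 places forward in the alphabet (wrapping around).
So "sacrobat" becomes "dfuredw".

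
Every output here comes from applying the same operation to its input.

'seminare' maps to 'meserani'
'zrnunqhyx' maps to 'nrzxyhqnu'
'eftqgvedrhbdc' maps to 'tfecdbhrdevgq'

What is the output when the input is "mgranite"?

Each output is the input with this applied: move the first 3 characters to the end (rotate left by 3), then reverse the string.
"mgranite" → "rgmetina".

rgmetina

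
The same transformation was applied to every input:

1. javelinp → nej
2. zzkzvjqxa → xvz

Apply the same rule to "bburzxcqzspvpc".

pscrb

Rule — reverse the string, then keep one character in every 3, starting at position 2 (positions 2nd, 5th, 8th, ...).
On "bburzxcqzspvpc": the first step gives "cpvpszqcxzrubb", and the second then gives "pscrb".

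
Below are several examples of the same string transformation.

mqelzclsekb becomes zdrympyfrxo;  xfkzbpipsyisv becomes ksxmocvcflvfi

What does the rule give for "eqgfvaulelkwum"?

rdtsinhyryxjhz

Rule — shift every letter 13 places forward in the alphabet (wrapping around) — i.e. ROT13.
"eqgfvaulelkwum" → "rdtsinhyryxjhz".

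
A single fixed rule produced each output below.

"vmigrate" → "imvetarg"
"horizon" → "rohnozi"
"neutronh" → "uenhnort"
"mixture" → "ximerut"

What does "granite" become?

The rule is to reverse the string, then move the last 3 characters to the front (rotate right by 3).
For "granite", step one produces "etinarg"; step two turns that into "argetin".

argetin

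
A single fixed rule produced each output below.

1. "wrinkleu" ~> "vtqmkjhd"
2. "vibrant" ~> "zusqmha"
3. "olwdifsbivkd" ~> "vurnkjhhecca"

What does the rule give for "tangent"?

Looking at the pairs, the operation is to shift every letter 1 place backward in the alphabet (wrapping around), then sort the characters into reverse alphabetical order.
So "tangent" becomes "zssmmfd".
(Check on "olwdifsbivkd": → "nkvcherahujc" → "vurnkjhhecca" ✓)

zssmmfd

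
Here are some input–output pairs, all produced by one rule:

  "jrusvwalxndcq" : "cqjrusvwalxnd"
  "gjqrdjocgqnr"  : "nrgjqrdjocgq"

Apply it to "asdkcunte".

The transformation: move the last 2 characters to the front (rotate right by 2).
On "asdkcunte" that produces "teasdkcun".

teasdkcun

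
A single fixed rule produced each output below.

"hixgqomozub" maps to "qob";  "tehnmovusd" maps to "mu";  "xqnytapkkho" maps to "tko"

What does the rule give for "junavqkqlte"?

vqe

Each output is the input with this applied: delete the first 3 characters, then keep one character in every 3, starting at position 2 (positions 2nd, 5th, 8th, ...).
"junavqkqlte" → "avqkqlte" → "vqe".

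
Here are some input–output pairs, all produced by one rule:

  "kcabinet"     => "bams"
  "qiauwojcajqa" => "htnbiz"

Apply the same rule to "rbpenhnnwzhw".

adgmyv

The transformation: shift every letter 1 place backward in the alphabet (wrapping around), then keep every other character starting from the second (positions 2nd, 4th, 6th, ...).
Applying both steps to "rbpenhnnwzhw": "qaodmgmmvygv", then "adgmyv".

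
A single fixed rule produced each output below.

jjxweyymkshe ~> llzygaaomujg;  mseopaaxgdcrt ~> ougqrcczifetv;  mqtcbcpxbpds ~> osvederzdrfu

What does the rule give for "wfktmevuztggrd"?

yhmvogxwbviitf

In each case the input is transformed by: shift every letter 2 places forward in the alphabet (wrapping around).
Doing the same to "wfktmevuztggrd": "yhmvogxwbviitf".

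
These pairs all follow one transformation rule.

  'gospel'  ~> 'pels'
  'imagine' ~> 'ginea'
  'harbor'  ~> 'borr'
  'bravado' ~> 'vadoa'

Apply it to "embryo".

ryob

The transformation: delete the first 2 characters, then move the first character to the end.
So "embryo" becomes "ryob".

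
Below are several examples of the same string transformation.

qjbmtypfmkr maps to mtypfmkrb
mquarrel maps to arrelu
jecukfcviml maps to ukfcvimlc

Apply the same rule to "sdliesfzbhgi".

The rule is to delete the first 2 characters, then move the first character to the end.
Applying that to "sdliesfzbhgi" gives "iesfzbhgil".
(Check on "mquarrel": → "uarrel" → "arrelu" ✓)

iesfzbhgil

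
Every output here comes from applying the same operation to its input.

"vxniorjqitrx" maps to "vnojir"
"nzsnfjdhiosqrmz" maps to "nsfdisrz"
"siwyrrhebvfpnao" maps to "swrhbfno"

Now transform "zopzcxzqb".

Looking at the pairs, the operation is to keep every other character starting from the first (positions 1st, 3rd, 5th, ...).
For "zopzcxzqb" the result is "zpczb".

zpczb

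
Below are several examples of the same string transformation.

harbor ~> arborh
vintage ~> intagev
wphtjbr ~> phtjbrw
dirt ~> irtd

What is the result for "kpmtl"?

The transformation: move the first character to the end.
"kpmtl" → "pmtlk".

pmtlk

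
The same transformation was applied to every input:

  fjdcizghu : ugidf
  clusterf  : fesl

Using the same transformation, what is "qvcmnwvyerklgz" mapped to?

The pattern: reverse the string, then keep every other character starting from the first (positions 1st, 3rd, 5th, ...).
So "qvcmnwvyerklgz" becomes "zlrywmv".

zlrywmv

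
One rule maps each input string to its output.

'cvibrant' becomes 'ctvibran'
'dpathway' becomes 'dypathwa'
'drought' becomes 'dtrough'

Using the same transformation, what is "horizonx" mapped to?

hxorizon

What's happening: swap the first and last characters, then move the last character to the front.
For "horizonx", step one produces "xorizonh"; step two turns that into "hxorizon".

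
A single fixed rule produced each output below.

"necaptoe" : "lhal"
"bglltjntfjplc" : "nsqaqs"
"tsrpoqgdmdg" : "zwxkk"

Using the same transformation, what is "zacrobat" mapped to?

In each case the input is transformed by: shift every letter 7 places forward in the alphabet (wrapping around), then keep every other character starting from the second (positions 2nd, 4th, 6th, ...).
Working it through for "zacrobat": intermediate "ghjyviha", final "hyia".

hyia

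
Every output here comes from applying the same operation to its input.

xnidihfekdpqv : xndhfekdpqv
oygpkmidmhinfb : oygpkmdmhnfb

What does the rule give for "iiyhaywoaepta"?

yhaywoaepta

What's happening: remove every "i".
So "iiyhaywoaepta" becomes "yhaywoaepta".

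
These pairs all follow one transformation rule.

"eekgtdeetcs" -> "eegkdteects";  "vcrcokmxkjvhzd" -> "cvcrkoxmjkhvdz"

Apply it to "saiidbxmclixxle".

The transformation: swap each adjacent pair of characters (1↔2, 3↔4, ...).
"saiidbxmclixxle" → "asiibdmxlcxilxe".

asiibdmxlcxilxe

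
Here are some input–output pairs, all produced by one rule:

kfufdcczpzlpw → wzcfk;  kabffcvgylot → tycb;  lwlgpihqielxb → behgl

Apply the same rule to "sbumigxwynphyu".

upwib

In each case the input is transformed by: reverse the string, then keep one character in every 3, starting at position 1 (positions 1st, 4th, 7th, ...).
Starting from "sbumigxwynphyu": after the first operation, "uyhpnywxgimubs"; after the second, "upwib".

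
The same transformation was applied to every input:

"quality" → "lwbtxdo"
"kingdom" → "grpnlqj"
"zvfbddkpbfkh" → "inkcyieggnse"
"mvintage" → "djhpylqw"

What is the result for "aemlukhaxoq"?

artdhpoxnkd

The transformation: move the last 3 characters to the front (rotate right by 3), then shift every letter 3 places forward in the alphabet (wrapping around).
"aemlukhaxoq" → "xoqaemlukha" → "artdhpoxnkd".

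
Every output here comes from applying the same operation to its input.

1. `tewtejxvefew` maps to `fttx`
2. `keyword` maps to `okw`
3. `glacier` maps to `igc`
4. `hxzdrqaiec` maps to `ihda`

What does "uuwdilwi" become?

The pattern: move the last 3 characters to the front (rotate right by 3), then keep one character in every 3, starting at position 1 (positions 1st, 4th, 7th, ...).
"uuwdilwi" → "lwiuuwdi" → "lud".
(Check on "hxzdrqaiec": → "iechxzdrqa" → "ihda" ✓)

lud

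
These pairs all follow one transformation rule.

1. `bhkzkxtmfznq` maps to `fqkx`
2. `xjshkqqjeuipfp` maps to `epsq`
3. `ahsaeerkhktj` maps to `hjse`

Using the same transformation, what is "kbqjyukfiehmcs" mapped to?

The transformation: keep one character in every 3, starting at position 3 (positions 3rd, 6th, 9th, ...), then swap the front and back halves of the string.
Working it through for "kbqjyukfiehmcs": intermediate "quim", final "imqu".

imqu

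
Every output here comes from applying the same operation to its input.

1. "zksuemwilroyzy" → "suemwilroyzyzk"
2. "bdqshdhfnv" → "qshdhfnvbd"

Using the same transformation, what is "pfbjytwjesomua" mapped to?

What's happening: move the first 2 characters to the end (rotate left by 2).
Applying that to "pfbjytwjesomua" gives "bjytwjesomuapf".

bjytwjesomuapf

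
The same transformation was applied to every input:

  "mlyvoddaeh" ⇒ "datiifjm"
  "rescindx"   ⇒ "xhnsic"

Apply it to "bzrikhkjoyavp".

wnpmpotdfau

The transformation: shift every letter 5 places forward in the alphabet (wrapping around), then delete the first 2 characters.
Working it through for "bzrikhkjoyavp": intermediate "gewnpmpotdfau", final "wnpmpotdfau".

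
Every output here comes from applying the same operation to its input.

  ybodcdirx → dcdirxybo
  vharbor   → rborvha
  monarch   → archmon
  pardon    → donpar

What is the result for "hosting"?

The transformation: move the first 3 characters to the end (rotate left by 3).
"hosting" → "tinghos".

tinghos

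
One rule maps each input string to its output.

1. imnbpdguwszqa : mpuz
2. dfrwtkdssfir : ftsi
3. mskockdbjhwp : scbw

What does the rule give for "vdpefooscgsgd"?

Looking at the pairs, the operation is to keep one character in every 3, starting at position 2 (positions 2nd, 5th, 8th, ...).
For "vdpefooscgsgd" the result is "dfss".

dfss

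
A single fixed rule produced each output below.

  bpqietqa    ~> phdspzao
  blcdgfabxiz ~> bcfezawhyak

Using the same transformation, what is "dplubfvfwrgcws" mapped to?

ktaeuevqfbvrco

The pattern: shift every letter 1 place backward in the alphabet (wrapping around), then move the first 2 characters to the end (rotate left by 2).
For "dplubfvfwrgcws", step one produces "coktaeuevqfbvr"; step two turns that into "ktaeuevqfbvrco".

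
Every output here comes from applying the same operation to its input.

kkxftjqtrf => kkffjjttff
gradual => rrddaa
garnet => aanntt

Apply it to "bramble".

rrmmll

Looking at the pairs, the operation is to keep every other character starting from the second (positions 2nd, 4th, 6th, ...), then double every character.
Doing the same to "bramble": "rrmmll".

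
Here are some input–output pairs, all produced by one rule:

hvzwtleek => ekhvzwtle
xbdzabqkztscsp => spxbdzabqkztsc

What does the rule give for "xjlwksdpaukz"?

kzxjlwksdpau

Looking at the pairs, the operation is to move the last 2 characters to the front (rotate right by 2).
Applying that to "xjlwksdpaukz" gives "kzxjlwksdpau".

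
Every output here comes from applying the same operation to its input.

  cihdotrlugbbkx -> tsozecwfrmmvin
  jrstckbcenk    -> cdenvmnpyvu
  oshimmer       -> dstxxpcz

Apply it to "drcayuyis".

The pattern: move the first character to the end, then shift every letter 11 places forward in the alphabet (wrapping around).
"drcayuyis" → "rcayuyisd" → "cnljfjtdo".
(Check on "oshimmer": → "shimmero" → "dstxxpcz" ✓)

cnljfjtdo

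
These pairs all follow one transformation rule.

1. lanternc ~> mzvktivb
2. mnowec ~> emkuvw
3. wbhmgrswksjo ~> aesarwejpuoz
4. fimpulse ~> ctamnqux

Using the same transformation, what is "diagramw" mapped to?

ziuelqio

The rule is to swap the front and back halves of the string, then shift every letter 8 places forward in the alphabet (wrapping around).
Working it through for "diagramw": intermediate "ramwdiag", final "ziuelqio".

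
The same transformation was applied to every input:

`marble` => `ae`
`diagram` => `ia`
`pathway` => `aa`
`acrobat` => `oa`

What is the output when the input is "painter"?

In each case the input is transformed by: keep every other character starting from the second (positions 2nd, 4th, 6th, ...), then keep only the vowels.
"painter" → "ane" → "ae".
(Check on "acrobat": → "coa" → "oa" ✓)

ae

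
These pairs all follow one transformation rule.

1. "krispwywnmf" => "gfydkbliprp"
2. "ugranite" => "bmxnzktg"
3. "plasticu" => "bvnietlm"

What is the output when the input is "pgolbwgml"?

The transformation: move the last 3 characters to the front (rotate right by 3), then shift every letter 7 places backward in the alphabet (wrapping around).
Applying both steps to "pgolbwgml": "gmlpgolbw", then "zfeizheup".

zfeizheup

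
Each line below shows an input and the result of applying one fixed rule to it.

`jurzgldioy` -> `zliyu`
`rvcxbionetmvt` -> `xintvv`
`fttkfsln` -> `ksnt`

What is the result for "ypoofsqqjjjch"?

In each case the input is transformed by: keep every other character starting from the second (positions 2nd, 4th, 6th, ...), then move the first character to the end.
Starting from "ypoofsqqjjjch": after the first operation, "posqjc"; after the second, "osqjcp".

osqjcp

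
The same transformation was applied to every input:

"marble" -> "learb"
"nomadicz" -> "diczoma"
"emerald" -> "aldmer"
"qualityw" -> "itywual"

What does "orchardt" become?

Each output is the input with this applied: delete the first character, then move the first 3 characters to the end (rotate left by 3).
Starting from "orchardt": after the first operation, "rchardt"; after the second, "ardtrch".

ardtrch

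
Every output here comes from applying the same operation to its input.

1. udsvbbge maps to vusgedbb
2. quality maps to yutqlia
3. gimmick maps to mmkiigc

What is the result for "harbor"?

rrohba

Looking at the pairs, the operation is to sort the characters into reverse alphabetical order.
On "harbor" that produces "rrohba".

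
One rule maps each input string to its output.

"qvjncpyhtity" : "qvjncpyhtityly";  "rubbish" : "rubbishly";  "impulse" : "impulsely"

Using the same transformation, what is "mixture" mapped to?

Rule — append "ly".
On "mixture" that produces "mixturely".

mixturely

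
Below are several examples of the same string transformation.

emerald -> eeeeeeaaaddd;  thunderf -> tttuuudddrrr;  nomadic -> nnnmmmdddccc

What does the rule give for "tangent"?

The rule is to keep every other character starting from the first (positions 1st, 3rd, 5th, ...), then repeat every character 3 times.
On "tangent": the first step gives "tnet", and the second then gives "tttnnneeettt".

tttnnneeettt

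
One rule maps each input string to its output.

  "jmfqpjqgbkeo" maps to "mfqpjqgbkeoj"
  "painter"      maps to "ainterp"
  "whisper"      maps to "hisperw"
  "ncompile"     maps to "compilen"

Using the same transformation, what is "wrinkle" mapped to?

rinklew

The rule is to move the first character to the end.
"wrinkle" → "rinklew".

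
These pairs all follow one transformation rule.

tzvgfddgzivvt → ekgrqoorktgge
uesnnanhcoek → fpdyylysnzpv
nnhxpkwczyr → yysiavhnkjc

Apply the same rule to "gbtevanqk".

What's happening: shift every letter 11 places forward in the alphabet (wrapping around).
On "gbtevanqk" that produces "rmepglybv".

rmepglybv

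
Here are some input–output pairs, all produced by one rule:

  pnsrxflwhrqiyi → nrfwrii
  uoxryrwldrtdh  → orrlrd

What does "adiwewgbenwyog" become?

The transformation: keep every other character starting from the second (positions 2nd, 4th, 6th, ...).
So "adiwewgbenwyog" becomes "dwwbnyg".

dwwbnyg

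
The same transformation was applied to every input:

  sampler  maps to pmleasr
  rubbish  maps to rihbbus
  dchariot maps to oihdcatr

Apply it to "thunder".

Each output is the input with this applied: sort the characters into reverse alphabetical order, then move the first 2 characters to the end (rotate left by 2).
"thunder" → "utrnhed" → "rnhedut".
(Check on "sampler": → "srpmlea" → "pmleasr" ✓)

rnhedut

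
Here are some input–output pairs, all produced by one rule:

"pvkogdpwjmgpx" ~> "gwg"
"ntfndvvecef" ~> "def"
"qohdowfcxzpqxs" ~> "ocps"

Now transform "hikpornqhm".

oq

The transformation: delete the first 3 characters, then keep one character in every 3, starting at position 2 (positions 2nd, 5th, 8th, ...).
For "hikpornqhm" the result is "oq".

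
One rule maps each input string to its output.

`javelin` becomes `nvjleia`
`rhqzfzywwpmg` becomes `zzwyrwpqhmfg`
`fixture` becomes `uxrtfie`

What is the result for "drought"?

tuorghd

Each output is the input with this applied: sort the characters into reverse alphabetical order, then swap each adjacent pair of characters (1↔2, 3↔4, ...).
For "drought", step one produces "utrohgd"; step two turns that into "tuorghd".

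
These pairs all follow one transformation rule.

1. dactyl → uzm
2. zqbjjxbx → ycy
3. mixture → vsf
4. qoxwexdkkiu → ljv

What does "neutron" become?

spo

Rule — shift every letter 1 place forward in the alphabet (wrapping around), then keep only the last 3 characters.
"neutron" → "ofvuspo" → "spo".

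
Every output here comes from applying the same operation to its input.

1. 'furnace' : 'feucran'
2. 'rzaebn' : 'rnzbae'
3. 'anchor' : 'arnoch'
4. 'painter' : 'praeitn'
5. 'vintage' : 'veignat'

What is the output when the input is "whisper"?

wrheips

The rule is to take characters alternately from the front and the back (1st, last, 2nd, 2nd-last, ...).
"whisper" → "wrheips".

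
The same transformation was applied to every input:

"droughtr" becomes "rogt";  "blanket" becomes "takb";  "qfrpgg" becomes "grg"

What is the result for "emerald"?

The pattern: swap the first and last characters, then keep every other character starting from the first (positions 1st, 3rd, 5th, ...).
On "emerald": the first step gives "dmerale", and the second then gives "deae".

deae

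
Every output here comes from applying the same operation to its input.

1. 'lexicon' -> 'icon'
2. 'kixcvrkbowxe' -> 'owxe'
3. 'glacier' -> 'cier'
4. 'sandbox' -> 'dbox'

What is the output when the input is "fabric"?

bric

Each output is the input with this applied: keep only the last 4 characters.
"fabric" → "bric".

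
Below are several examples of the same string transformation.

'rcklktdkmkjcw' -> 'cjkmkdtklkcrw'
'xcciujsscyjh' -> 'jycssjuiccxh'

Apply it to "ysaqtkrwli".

The pattern: reverse the string, then move the first character to the end.
Applying both steps to "ysaqtkrwli": "ilwrktqasy", then "lwrktqasyi".

lwrktqasyi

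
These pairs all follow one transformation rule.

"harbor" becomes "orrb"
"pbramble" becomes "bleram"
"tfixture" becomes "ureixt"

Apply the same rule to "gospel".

elsp

The pattern: delete the first 2 characters, then swap the front and back halves of the string.
Working it through for "gospel": intermediate "spel", final "elsp".
(Check on "tfixture": → "ixture" → "ureixt" ✓)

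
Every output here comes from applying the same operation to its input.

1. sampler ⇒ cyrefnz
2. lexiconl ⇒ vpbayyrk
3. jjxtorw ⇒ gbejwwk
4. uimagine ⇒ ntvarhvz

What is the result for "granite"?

The pattern: move the first 3 characters to the end (rotate left by 3), then shift every letter 13 places forward in the alphabet (wrapping around) — i.e. ROT13.
Working it through for "granite": intermediate "nitegra", final "avgrten".

avgrten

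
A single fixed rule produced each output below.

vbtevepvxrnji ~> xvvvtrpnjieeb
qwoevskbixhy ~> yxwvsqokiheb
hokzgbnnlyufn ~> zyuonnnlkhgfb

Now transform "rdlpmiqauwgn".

wurqpnmligda

The rule is to sort the characters into reverse alphabetical order.
Doing the same to "rdlpmiqauwgn": "wurqpnmligda".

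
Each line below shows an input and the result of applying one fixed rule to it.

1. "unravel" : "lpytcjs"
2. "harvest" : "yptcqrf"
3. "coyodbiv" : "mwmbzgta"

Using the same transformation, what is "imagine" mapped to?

kyeglcg

The pattern: shift every letter 2 places backward in the alphabet (wrapping around), then move the first character to the end.
Applying that to "imagine" gives "kyeglcg".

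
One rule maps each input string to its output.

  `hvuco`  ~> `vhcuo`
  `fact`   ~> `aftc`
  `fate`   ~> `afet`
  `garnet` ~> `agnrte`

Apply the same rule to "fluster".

lfsuetr

The rule is to swap each adjacent pair of characters (1↔2, 3↔4, ...).
On "fluster" that produces "lfsuetr".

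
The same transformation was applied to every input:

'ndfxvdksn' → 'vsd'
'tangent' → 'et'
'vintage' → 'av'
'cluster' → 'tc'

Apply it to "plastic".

tp

The transformation: move the first 2 characters to the end (rotate left by 2), then keep one character in every 3, starting at position 3 (positions 3rd, 6th, 9th, ...).
On "plastic": the first step gives "asticpl", and the second then gives "tp".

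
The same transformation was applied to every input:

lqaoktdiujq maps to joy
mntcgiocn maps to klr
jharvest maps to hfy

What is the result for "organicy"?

mpe

The rule is to shift every letter 2 places backward in the alphabet (wrapping around), then keep only the first 3 characters.
Starting from "organicy": after the first operation, "mpeylgaw"; after the second, "mpe".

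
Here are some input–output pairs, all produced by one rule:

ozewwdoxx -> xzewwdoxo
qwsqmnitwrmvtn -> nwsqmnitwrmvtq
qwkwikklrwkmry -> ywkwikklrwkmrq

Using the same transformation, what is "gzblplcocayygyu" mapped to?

The rule is to swap the first and last characters.
Doing the same to "gzblplcocayygyu": "uzblplcocayygyg".

uzblplcocayygyg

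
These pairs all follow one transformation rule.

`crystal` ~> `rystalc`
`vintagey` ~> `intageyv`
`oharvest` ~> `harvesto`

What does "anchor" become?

Rule — move the first character to the end.
For "anchor" the result is "nchora".

nchora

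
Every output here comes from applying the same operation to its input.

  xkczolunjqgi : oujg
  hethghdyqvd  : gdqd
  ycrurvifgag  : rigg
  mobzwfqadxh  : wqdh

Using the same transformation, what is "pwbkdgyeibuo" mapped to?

dyiu

The rule is to keep every other character starting from the first (positions 1st, 3rd, 5th, ...), then keep only the last 4 characters.
So "pwbkdgyeibuo" becomes "dyiu".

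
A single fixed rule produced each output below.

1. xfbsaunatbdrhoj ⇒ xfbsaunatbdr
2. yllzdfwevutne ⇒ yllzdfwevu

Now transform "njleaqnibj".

njleaqn

The rule is to delete the last 3 characters.
Doing the same to "njleaqnibj": "njleaqn".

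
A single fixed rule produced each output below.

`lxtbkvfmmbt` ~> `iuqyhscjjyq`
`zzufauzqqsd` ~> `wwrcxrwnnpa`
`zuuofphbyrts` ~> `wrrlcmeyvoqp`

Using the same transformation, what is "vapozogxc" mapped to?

sxmlwlduz

The transformation: shift every letter 3 places backward in the alphabet (wrapping around).
So "vapozogxc" becomes "sxmlwlduz".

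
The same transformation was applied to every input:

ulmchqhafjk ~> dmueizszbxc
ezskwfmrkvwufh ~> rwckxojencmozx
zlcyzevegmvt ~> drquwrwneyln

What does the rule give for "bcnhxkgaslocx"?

utzfcpsydkugp

In each case the input is transformed by: swap each adjacent pair of characters (1↔2, 3↔4, ...), then shift every letter 8 places backward in the alphabet (wrapping around).
On "bcnhxkgaslocx": the first step gives "cbhnkxaglscox", and the second then gives "utzfcpsydkugp".
(Check on "ulmchqhafjk": → "lucmqhahjfk" → "dmueizszbxc" ✓)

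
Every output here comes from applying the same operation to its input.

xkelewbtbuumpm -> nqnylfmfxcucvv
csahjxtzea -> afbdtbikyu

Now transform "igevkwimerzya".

Rule — shift every letter 1 place forward in the alphabet (wrapping around), then move the last 3 characters to the front (rotate right by 3).
Applying both steps to "igevkwimerzya": "jhfwlxjnfsazb", then "azbjhfwlxjnfs".

azbjhfwlxjnfs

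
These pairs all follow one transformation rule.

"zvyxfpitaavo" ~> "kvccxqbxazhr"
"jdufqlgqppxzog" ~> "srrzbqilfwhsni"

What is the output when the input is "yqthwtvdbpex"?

The transformation: shift every letter 2 places forward in the alphabet (wrapping around), then swap the front and back halves of the string.
For "yqthwtvdbpex", step one produces "asvjyvxfdrgz"; step two turns that into "xfdrgzasvjyv".
(Check on "jdufqlgqppxzog": → "lfwhsnisrrzbqi" → "srrzbqilfwhsni" ✓)

xfdrgzasvjyv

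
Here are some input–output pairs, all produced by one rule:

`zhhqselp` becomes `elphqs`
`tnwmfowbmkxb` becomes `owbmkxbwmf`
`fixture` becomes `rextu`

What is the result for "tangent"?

ntnge

In each case the input is transformed by: delete the first 2 characters, then move the first 3 characters to the end (rotate left by 3).
For "tangent" the result is "ntnge".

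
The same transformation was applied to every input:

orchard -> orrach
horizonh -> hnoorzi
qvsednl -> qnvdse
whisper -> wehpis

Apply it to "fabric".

fiarb

Each output is the input with this applied: delete the last character, then take characters alternately from the front and the back (1st, last, 2nd, 2nd-last, ...).
For "fabric", step one produces "fabri"; step two turns that into "fiarb".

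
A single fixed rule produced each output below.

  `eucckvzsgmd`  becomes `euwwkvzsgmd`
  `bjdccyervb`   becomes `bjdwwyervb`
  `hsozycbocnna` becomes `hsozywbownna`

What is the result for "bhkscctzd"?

bhkswwtzd

Each output is the input with this applied: replace every "c" with "w".
Applying that to "bhkscctzd" gives "bhkswwtzd".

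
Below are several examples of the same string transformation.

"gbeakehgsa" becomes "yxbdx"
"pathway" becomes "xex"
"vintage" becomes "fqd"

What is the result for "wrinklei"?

Looking at the pairs, the operation is to keep every other character starting from the second (positions 2nd, 4th, 6th, ...), then shift every letter 3 places backward in the alphabet (wrapping around).
"wrinklei" → "rnli" → "okif".

okif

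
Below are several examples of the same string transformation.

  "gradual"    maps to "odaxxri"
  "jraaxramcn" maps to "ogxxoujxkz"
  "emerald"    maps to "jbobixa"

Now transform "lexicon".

Each output is the input with this applied: swap each adjacent pair of characters (1↔2, 3↔4, ...), then shift every letter 3 places backward in the alphabet (wrapping around).
Applying both steps to "lexicon": "elixocn", then "bifulzk".
(Check on "jraaxramcn": → "rjaarxmanc" → "ogxxoujxkz" ✓)

bifulzk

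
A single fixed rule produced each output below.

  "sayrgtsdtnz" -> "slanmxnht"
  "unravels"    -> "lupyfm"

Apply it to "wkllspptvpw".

Rule — delete the first 2 characters, then shift every letter 6 places backward in the alphabet (wrapping around).
"wkllspptvpw" → "llspptvpw" → "ffmjjnpjq".

ffmjjnpjq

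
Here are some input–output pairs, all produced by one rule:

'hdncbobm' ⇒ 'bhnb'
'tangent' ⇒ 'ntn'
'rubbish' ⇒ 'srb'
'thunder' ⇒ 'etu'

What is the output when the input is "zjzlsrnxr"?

The transformation: move the last 3 characters to the front (rotate right by 3), then keep every other character starting from the second (positions 2nd, 4th, 6th, ...).
Starting from "zjzlsrnxr": after the first operation, "nxrzjzlsr"; after the second, "xzzs".

xzzs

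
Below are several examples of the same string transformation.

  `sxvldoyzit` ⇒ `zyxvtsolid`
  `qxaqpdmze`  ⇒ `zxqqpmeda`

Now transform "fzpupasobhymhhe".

In each case the input is transformed by: sort the characters into reverse alphabetical order.
For "fzpupasobhymhhe" the result is "zyusppomhhhfeba".

zyusppomhhhfeba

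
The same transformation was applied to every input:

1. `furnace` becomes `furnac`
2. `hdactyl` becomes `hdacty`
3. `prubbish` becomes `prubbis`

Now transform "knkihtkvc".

The transformation: delete the last character.
"knkihtkvc" → "knkihtkv".

knkihtkv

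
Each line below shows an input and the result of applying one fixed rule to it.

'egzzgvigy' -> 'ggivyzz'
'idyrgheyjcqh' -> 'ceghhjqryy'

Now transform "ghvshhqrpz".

The pattern: delete the first 2 characters, then sort the characters into alphabetical order.
Starting from "ghvshhqrpz": after the first operation, "vshhqrpz"; after the second, "hhpqrsvz".
(Check on "idyrgheyjcqh": → "yrgheyjcqh" → "ceghhjqryy" ✓)

hhpqrsvz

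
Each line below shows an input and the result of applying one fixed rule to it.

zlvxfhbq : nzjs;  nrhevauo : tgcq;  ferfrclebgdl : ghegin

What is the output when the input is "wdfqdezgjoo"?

fsgiq

In each case the input is transformed by: keep every other character starting from the second (positions 2nd, 4th, 6th, ...), then shift every letter 2 places forward in the alphabet (wrapping around).
On "wdfqdezgjoo" that produces "fsgiq".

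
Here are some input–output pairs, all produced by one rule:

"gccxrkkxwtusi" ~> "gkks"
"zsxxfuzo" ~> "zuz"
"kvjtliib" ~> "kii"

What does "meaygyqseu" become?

myq

The transformation: swap each adjacent pair of characters (1↔2, 3↔4, ...), then keep one character in every 3, starting at position 2 (positions 2nd, 5th, 8th, ...).
"meaygyqseu" → "myq".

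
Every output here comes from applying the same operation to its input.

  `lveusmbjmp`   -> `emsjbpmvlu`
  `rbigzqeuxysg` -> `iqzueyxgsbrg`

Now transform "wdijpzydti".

What's happening: swap each adjacent pair of characters (1↔2, 3↔4, ...), then move the first 3 characters to the end (rotate left by 3).
"wdijpzydti" → "dwjizpdyit" → "izpdyitdwj".

izpdyitdwj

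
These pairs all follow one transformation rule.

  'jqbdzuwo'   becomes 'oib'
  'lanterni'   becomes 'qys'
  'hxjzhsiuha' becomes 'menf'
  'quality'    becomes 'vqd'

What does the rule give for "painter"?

Looking at the pairs, the operation is to shift every letter 5 places forward in the alphabet (wrapping around), then keep one character in every 3, starting at position 1 (positions 1st, 4th, 7th, ...).
Applying both steps to "painter": "ufnsyjw", then "usw".
(Check on "lanterni": → "qfsyjwsn" → "qys" ✓)

usw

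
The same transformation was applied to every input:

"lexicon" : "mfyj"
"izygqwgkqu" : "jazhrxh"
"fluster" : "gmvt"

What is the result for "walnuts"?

xbmo

The rule is to delete the last 3 characters, then shift every letter 1 place forward in the alphabet (wrapping around).
Applying that to "walnuts" gives "xbmo".
(Check on "izygqwgkqu": → "izygqwg" → "jazhrxh" ✓)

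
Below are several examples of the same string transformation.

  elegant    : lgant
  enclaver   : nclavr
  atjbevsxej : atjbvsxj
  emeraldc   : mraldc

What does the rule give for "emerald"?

mrald

The transformation: remove every "e".
Applying that to "emerald" gives "mrald".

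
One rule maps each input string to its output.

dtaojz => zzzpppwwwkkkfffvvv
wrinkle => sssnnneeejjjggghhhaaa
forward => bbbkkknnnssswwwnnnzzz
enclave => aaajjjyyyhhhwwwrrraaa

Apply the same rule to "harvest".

Each output is the input with this applied: repeat every character 3 times, then shift every letter 4 places backward in the alphabet (wrapping around).
For "harvest", step one produces "hhhaaarrrvvveeesssttt"; step two turns that into "dddwwwnnnrrraaaoooppp".

dddwwwnnnrrraaaoooppp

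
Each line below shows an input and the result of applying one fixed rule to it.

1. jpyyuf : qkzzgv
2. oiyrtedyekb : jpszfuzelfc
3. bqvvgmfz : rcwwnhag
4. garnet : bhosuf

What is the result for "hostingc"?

piutojdh

The rule is to shift every letter 1 place forward in the alphabet (wrapping around), then swap each adjacent pair of characters (1↔2, 3↔4, ...).
On "hostingc": the first step gives "iptujohd", and the second then gives "piutojdh".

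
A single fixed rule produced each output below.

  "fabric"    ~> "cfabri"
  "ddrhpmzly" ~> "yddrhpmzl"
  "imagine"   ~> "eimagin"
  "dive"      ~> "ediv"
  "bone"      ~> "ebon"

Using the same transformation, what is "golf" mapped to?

fgol

The rule is to move the last character to the front.
"golf" → "fgol".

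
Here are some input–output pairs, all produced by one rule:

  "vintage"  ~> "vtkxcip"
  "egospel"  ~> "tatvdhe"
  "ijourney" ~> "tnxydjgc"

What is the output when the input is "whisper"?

What's happening: move the last 2 characters to the front (rotate right by 2), then shift every letter 11 places backward in the alphabet (wrapping around).
"whisper" → "erwhisp" → "tglwxhe".

tglwxhe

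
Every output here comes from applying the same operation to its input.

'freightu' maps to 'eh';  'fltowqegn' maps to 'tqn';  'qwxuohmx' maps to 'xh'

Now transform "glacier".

Rule — keep one character in every 3, starting at position 3 (positions 3rd, 6th, 9th, ...).
Applying that to "glacier" gives "ae".

ae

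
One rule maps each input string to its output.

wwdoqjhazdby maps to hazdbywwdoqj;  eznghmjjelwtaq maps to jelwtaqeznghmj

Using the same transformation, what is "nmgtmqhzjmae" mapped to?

hzjmaenmgtmq

Rule — swap the front and back halves of the string.
"nmgtmqhzjmae" → "hzjmaenmgtmq".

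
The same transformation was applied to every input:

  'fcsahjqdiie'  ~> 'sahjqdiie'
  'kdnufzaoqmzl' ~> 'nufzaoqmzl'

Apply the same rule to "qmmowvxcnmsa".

mowvxcnmsa

The pattern: delete the first 2 characters.
"qmmowvxcnmsa" → "mowvxcnmsa".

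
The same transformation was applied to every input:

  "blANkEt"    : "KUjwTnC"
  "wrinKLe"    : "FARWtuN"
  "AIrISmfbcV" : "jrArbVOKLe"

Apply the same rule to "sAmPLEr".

BjVyunA

Looking at the pairs, the operation is to shift every letter 9 places forward in the alphabet (wrapping around), then flip the case of every letter.
Working it through for "sAmPLEr": intermediate "bJvYUNa", final "BjVyunA".
(Check on "blANkEt": → "kuJWtNc" → "KUjwTnC" ✓)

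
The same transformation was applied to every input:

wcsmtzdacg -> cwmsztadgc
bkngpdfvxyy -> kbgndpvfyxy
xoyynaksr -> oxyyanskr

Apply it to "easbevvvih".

The transformation: swap each adjacent pair of characters (1↔2, 3↔4, ...).
So "easbevvvih" becomes "aebsvevvhi".

aebsvevvhi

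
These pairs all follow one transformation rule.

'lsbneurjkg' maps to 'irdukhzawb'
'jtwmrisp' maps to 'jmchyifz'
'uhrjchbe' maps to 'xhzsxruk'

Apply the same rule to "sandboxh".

qdtrenxi

The rule is to shift every letter 10 places backward in the alphabet (wrapping around), then move the first character to the end.
On "sandboxh": the first step gives "iqdtrenx", and the second then gives "qdtrenxi".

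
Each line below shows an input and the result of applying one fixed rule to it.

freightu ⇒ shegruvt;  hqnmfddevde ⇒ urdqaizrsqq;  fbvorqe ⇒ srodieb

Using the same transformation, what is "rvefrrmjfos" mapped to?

The rule is to take characters alternately from the front and the back (1st, last, 2nd, 2nd-last, ...), then shift every letter 13 places forward in the alphabet (wrapping around) — i.e. ROT13.
For "rvefrrmjfos" the result is "efibrssweze".

efibrssweze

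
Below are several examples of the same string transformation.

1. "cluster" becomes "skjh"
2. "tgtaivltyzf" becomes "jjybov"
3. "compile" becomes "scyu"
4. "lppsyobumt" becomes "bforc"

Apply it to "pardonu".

fhek

Looking at the pairs, the operation is to shift every letter 10 places backward in the alphabet (wrapping around), then keep every other character starting from the first (positions 1st, 3rd, 5th, ...).
On "pardonu": the first step gives "fqhtedk", and the second then gives "fhek".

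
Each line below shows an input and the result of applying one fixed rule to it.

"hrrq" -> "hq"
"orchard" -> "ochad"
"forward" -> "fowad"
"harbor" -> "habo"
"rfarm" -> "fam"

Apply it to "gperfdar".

Rule — remove every "r".
"gperfdar" → "gpefda".

gpefda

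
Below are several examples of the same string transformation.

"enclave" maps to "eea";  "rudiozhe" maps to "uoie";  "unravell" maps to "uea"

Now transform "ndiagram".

The transformation: sort the characters into reverse alphabetical order, then keep only the vowels.
On "ndiagram": the first step gives "rnmigdaa", and the second then gives "iaa".
(Check on "rudiozhe": → "zuroihed" → "uoie" ✓)

iaa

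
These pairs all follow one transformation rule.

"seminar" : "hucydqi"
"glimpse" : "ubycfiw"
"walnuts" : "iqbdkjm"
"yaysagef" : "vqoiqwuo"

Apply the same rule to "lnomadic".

The transformation: swap the first and last characters, then shift every letter 10 places backward in the alphabet (wrapping around).
"lnomadic" → "sdecqtyb".

sdecqtyb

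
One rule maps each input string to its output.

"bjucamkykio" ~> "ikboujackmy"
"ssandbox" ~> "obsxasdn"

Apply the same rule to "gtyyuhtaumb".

mugbytuytha

The pattern: move the last 3 characters to the front (rotate right by 3), then swap each adjacent pair of characters (1↔2, 3↔4, ...).
For "gtyyuhtaumb", step one produces "umbgtyyuhta"; step two turns that into "mugbytuytha".
(Check on "bjucamkykio": → "kiobjucamky" → "ikboujackmy" ✓)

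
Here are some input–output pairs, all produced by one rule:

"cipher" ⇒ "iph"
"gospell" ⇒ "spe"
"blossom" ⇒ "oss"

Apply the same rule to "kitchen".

tch

Rule — move the last 2 characters to the front (rotate right by 2), then keep only the last 3 characters.
So "kitchen" becomes "tch".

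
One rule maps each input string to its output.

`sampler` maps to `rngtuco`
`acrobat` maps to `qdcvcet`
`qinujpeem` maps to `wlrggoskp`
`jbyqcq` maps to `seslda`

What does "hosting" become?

vkpijqu

The rule is to shift every letter 2 places forward in the alphabet (wrapping around), then move the first 3 characters to the end (rotate left by 3).
Starting from "hosting": after the first operation, "jquvkpi"; after the second, "vkpijqu".
(Check on "sampler": → "ucorngt" → "rngtuco" ✓)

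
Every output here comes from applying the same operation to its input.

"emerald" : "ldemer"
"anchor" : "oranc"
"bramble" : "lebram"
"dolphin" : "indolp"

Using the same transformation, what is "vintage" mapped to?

The transformation: move the last 2 characters to the front (rotate right by 2), then delete the last character.
On "vintage": the first step gives "gevinta", and the second then gives "gevint".

gevint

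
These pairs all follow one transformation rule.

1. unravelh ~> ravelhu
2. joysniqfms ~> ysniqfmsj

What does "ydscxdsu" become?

scxdsuy

Rule — move the first character to the end, then delete the first character.
Applying both steps to "ydscxdsu": "dscxdsuy", then "scxdsuy".
(Check on "unravelh": → "nravelhu" → "ravelhu" ✓)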